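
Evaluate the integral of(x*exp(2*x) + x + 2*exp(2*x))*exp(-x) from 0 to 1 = -2*exp(-1) + 2*E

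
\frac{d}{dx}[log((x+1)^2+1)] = (2*x + 2)/(x^2 + 2*x + 2)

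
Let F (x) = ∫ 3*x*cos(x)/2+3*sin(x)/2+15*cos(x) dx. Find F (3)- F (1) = -33*sin(1)/2 + 39*sin(3)/2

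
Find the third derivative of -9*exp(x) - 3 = -9*exp(x)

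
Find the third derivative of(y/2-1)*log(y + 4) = (-y - 16)/(2*y^3 + 24*y^2 + 96*y + 128)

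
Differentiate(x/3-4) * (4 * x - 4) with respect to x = 8*x/3 - 52/3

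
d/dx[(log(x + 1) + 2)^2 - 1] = (2*log(x + 1) + 4)/(x + 1)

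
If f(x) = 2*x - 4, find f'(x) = 2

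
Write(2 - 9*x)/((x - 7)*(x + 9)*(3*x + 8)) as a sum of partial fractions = -234/(551*(3*x + 8)) + 83/(304*(x + 9)) - 61/(464*(x - 7))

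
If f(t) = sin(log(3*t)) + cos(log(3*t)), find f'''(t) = 2*(sin(log(t) + log(3)) + 2*cos(log(t) + log(3)))/t^3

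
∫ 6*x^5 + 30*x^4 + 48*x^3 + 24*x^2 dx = x^6 + 6*x^5 + 12*x^4 + 8*x^3 + C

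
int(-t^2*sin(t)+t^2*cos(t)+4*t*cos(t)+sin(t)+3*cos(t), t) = sqrt(2)*(t + 1)^2*sin(t + pi/4) + C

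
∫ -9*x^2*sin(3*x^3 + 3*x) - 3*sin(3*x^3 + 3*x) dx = cos(3*x*(x^2 + 1)) + C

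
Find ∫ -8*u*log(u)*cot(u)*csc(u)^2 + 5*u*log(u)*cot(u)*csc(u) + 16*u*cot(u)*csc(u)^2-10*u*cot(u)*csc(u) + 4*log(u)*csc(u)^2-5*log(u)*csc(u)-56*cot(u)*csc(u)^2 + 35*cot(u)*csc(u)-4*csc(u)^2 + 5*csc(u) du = (4*csc(u) - 5)*(u*log(u) - 2*u + 7)*csc(u) + C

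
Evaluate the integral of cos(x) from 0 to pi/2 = 1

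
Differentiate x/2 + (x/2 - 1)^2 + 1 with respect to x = x/2 - 1/2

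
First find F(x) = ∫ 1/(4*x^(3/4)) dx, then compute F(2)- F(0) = 2^(1/4)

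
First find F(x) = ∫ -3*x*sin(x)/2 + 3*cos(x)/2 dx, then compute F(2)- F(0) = 3*cos(2)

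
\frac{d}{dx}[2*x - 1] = 2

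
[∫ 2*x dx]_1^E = -1 + exp(2)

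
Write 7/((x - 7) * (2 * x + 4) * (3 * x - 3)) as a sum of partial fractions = 7/(162*(x + 2)) - 7/(108*(x - 1)) + 7/(324*(x - 7))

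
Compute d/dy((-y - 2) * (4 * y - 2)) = -8*y - 6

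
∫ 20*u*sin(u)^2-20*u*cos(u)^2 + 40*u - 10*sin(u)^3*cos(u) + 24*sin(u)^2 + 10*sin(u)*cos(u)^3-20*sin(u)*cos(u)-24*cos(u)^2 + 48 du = -12*u + 5*(4*u - sin(2*u) + 6)^2/4 + 3*sin(2*u) + C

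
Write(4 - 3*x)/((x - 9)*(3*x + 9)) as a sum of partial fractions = -13/(36*(x + 3)) - 23/(36*(x - 9))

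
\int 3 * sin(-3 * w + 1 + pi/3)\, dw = cos(-3*w + 1 + pi/3) + C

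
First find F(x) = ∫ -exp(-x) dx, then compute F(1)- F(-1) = -E + exp(-1)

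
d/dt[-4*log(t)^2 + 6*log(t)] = (6 - 8*log(t))/t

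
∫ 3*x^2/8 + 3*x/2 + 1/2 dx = x^3/8 + 3*x^2/4 + x/2 + C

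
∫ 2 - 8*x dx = -4*x^2 + 2*x + C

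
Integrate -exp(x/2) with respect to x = -2*exp(x/2) + C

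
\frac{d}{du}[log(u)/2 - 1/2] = 1/(2*u)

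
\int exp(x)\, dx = exp(x) + C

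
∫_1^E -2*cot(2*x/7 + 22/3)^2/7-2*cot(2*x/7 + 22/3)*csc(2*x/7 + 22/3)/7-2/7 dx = -csc(160/21) + cot(2*E/7 + 22/3) - cot(160/21) + csc(2*E/7 + 22/3)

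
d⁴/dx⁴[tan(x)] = 24*tan(x)^5 + 40*tan(x)^3 + 16*tan(x)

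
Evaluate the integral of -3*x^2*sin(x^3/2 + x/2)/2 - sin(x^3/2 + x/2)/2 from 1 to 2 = -cos(1) + cos(5)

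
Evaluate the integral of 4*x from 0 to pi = 2*pi^2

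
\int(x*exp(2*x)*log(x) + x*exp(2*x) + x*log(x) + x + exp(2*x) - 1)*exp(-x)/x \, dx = 2*(log(x) + 1)*sinh(x) + C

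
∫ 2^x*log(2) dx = 2^x + C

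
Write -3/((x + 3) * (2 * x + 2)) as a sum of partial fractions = 3/(4*(x + 3)) - 3/(4*(x + 1))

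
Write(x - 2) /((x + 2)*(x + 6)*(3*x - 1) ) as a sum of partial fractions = -15/(133*(3*x - 1)) - 2/(19*(x + 6)) + 1/(7*(x + 2))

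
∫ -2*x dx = -x^2 + C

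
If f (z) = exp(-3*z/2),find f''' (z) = -27*exp(-3*z/2)/8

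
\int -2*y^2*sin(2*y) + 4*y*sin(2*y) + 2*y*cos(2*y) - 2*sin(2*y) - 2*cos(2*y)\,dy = (y - 1)^2*cos(2*y) + C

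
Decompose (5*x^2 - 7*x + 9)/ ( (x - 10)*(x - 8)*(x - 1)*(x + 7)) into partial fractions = -101/(680*(x + 7)) + 1/(72*(x - 1)) - 13/(10*(x - 8)) + 439/(306*(x - 10))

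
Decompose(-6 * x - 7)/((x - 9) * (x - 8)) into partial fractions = 55/(x - 8) - 61/(x - 9)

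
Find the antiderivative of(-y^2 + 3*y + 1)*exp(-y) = (y^2 - y - 2)*exp(-y) + C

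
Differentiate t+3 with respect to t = 1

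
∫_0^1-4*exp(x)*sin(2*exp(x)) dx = -2*cos(2) + 2*cos(2*E)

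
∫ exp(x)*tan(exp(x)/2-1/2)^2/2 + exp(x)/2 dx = tan(exp(x)/2 - 1/2) + C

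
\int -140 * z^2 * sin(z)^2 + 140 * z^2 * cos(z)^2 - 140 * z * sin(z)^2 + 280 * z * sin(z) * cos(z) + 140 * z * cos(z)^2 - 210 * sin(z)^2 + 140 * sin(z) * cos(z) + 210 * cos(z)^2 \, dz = (70*z^2 + 70*z + 105)*sin(2*z) + C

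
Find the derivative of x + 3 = 1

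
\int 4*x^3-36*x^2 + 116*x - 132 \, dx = x^4 - 12*x^3 + 58*x^2 - 132*x + C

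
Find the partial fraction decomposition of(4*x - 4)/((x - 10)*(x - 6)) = -5/(x - 6) + 9/(x - 10)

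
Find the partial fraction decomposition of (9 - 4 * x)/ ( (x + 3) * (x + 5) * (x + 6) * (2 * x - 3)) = 8/(585*(2*x - 3)) - 11/(15*(x + 6)) + 29/(26*(x + 5)) - 7/(18*(x + 3))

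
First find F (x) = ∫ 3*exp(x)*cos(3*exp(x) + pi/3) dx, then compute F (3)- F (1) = sin(pi/3 + 3*exp(3)) - sin(pi/3 + 3*E)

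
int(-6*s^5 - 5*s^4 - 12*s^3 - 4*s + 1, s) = -s^6 - s^5 - 3*s^4 - 2*s^2 + s + C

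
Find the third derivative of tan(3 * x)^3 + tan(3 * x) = 1620*tan(3*x)^6 + 3240*tan(3*x)^4 + 1836*tan(3*x)^2 + 216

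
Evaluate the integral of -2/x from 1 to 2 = -2*log(2)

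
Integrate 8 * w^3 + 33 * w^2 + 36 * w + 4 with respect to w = 2*w^4 + 11*w^3 + 18*w^2 + 4*w + C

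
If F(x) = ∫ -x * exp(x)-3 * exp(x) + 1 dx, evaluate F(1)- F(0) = 3 - 3*E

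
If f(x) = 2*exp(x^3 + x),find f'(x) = 6*x^2*exp(x^3 + x) + 2*exp(x^3 + x)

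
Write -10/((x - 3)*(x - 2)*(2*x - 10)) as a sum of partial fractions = -5/(3*(x - 2)) + 5/(2*(x - 3)) - 5/(6*(x - 5))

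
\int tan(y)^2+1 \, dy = tan(y) + C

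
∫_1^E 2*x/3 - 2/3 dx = (-1 + E)^2/3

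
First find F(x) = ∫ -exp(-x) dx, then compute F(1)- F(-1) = -E + exp(-1)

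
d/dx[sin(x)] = cos(x)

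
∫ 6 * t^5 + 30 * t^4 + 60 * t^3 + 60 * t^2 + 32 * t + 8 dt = t^6 + 6*t^5 + 15*t^4 + 20*t^3 + 16*t^2 + 8*t + C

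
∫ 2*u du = u^2 + C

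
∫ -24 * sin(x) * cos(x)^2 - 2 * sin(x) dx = 8*cos(x) + 2*cos(3*x) + C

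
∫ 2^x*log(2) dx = 2^x + C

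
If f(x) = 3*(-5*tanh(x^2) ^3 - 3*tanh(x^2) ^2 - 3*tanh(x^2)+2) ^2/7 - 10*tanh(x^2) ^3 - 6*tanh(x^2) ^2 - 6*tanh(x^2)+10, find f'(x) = -12*x*(75*tanh(x^2)^7 + 75*tanh(x^2)^6 + 3*tanh(x^2)^5 - 113*tanh(x^2)^4 - 95*tanh(x^2)^3 + 25*tanh(x^2)^2 + 17*tanh(x^2) + 13)/7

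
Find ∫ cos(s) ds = sin(s) + C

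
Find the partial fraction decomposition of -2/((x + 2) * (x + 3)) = 2/(x + 3) - 2/(x + 2)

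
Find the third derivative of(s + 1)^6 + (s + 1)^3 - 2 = 120*s^3 + 360*s^2 + 360*s + 126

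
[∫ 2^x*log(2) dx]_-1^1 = 3/2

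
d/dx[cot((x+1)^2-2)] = -2*(x + 1)/sin(x^2 + 2*x - 1)^2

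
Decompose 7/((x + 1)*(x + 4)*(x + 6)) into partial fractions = 7/(10*(x + 6)) - 7/(6*(x + 4)) + 7/(15*(x + 1))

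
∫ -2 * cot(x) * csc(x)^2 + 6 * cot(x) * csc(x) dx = (csc(x) - 3)^2 + C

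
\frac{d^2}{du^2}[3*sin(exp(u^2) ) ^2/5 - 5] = 6*(4*u^2*exp(u^2)*cos(2*exp(u^2)) + 2*u^2*sin(2*exp(u^2)) + sin(2*exp(u^2)))*exp(u^2)/5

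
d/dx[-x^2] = -2*x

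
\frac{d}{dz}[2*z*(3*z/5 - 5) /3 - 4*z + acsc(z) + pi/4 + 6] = (12*z^3*sqrt(1 - 1/z^2) - 110*z^2*sqrt(1 - 1/z^2) - 15)/(15*z^2*sqrt(1 - 1/z^2))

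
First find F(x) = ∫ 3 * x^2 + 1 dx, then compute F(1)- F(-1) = 4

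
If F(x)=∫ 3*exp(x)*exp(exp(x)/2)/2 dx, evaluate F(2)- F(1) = -3*exp(E/2) + 3*exp(exp(2)/2)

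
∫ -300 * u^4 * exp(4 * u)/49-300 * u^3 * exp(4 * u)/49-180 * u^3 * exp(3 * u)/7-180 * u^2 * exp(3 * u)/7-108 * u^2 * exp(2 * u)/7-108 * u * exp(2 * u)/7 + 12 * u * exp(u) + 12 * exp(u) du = 3*u*(-u*(5*u*exp(u) + 14)^2*exp(u) + 70*u*exp(u) + 196)*exp(u)/49 + C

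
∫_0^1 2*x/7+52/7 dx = 53/7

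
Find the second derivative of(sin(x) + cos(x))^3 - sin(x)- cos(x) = sqrt(2)*(-sin(x + pi/4) + 9*cos(3*x + pi/4))/2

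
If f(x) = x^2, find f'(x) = 2*x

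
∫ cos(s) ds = sin(s) + C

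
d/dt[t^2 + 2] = 2*t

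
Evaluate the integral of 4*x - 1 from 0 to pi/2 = -pi/2 + pi^2/2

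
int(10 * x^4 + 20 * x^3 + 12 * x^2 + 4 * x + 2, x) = 2*x^5 + 5*x^4 + 4*x^3 + 2*x^2 + 2*x + C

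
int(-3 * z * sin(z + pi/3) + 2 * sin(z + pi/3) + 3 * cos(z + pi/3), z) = (3*z - 2)*cos(z + pi/3) + C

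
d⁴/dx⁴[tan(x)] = 24*tan(x)^5 + 40*tan(x)^3 + 16*tan(x)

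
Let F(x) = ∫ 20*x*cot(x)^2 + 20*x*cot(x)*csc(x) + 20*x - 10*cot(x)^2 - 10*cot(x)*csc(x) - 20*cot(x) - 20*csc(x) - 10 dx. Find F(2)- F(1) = -30*csc(2) + 10*cot(1) + 10*csc(1) - 30*cot(2)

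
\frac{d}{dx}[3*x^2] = 6*x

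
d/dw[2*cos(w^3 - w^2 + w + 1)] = 2*(-3*w^2 + 2*w - 1)*sin(w^3 - w^2 + w + 1)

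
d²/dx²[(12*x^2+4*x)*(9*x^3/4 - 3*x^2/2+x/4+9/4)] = 540*x^3 - 108*x^2 - 18*x + 56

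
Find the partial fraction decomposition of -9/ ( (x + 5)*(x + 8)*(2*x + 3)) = -36/(91*(2*x + 3)) - 3/(13*(x + 8)) + 3/(7*(x + 5))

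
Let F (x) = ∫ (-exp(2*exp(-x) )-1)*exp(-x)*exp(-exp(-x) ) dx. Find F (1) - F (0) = -E - exp(-exp(-1)) + exp(-1) + exp(exp(-1))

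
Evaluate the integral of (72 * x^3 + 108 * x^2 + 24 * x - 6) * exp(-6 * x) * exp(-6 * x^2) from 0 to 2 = -36*exp(-36)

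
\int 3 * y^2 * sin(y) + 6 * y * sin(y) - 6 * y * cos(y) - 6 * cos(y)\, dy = -3*y*(y + 2)*cos(y) + C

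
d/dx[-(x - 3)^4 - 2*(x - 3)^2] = -4*x^3 + 36*x^2 - 112*x + 120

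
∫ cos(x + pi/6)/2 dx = sin(x + pi/6)/2 + C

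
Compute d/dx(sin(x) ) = cos(x)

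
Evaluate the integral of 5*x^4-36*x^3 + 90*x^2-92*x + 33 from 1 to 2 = 1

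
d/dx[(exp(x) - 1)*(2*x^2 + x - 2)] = 2*x^2*exp(x) + 5*x*exp(x) - 4*x - exp(x) - 1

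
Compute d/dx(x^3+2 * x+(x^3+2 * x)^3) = 9*x^8 + 42*x^6 + 60*x^4 + 27*x^2 + 2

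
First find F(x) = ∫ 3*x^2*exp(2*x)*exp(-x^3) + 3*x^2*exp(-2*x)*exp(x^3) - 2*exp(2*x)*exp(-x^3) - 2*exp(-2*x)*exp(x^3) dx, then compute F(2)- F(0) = -exp(-4) + exp(4)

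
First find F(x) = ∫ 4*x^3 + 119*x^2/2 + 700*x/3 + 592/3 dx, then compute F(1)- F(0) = 2009/6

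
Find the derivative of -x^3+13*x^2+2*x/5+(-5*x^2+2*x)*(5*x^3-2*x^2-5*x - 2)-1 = -125*x^4 + 80*x^3 + 60*x^2 + 26*x - 18/5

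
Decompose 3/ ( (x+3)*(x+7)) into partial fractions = -3/(4*(x + 7)) + 3/(4*(x + 3))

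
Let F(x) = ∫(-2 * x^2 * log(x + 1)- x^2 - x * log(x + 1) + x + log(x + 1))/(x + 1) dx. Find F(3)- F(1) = -6*log(4)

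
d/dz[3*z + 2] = 3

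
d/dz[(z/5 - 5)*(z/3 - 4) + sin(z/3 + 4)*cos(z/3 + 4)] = 2*z/15 + cos(2*z/3 + 8)/3 - 37/15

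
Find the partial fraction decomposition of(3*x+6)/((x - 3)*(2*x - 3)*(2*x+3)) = 1/(18*(2*x + 3)) - 7/(6*(2*x - 3)) + 5/(9*(x - 3))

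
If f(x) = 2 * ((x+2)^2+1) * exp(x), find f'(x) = 2*x^2*exp(x) + 12*x*exp(x) + 18*exp(x)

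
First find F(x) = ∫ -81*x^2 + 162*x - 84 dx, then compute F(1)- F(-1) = -222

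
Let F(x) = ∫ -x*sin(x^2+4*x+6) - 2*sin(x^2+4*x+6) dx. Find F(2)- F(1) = -cos(11)/2 + cos(18)/2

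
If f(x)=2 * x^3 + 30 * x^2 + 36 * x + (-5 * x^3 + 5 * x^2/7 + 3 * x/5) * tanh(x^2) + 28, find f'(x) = -10*x^4/cosh(x^2)^2 + 10*x^3/(7*cosh(x^2)^2) - 15*x^2*tanh(x^2) + 6*x^2 + 6*x^2/(5*cosh(x^2)^2) + 10*x*tanh(x^2)/7 + 60*x + 3*tanh(x^2)/5 + 36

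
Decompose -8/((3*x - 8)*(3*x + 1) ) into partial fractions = 8/(9*(3*x + 1)) - 8/(9*(3*x - 8))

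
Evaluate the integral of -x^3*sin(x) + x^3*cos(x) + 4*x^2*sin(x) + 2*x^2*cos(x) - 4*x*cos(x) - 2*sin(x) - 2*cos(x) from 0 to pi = -pi^3 + 2*pi + pi^2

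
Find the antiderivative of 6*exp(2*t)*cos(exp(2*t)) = 3*sin(exp(2*t)) + C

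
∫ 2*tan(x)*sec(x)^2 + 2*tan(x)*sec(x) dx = (sec(x) + 1)^2 + C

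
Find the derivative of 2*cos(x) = -2*sin(x)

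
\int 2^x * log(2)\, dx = 2^x + C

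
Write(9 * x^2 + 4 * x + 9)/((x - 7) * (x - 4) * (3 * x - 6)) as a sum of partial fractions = 53/(30*(x - 2)) - 169/(18*(x - 4)) + 478/(45*(x - 7))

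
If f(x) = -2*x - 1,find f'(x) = -2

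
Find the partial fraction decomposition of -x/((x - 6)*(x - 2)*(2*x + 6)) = 1/(30*(x + 3)) + 1/(20*(x - 2)) - 1/(12*(x - 6))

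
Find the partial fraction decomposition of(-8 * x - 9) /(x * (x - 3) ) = -11/(x - 3) + 3/x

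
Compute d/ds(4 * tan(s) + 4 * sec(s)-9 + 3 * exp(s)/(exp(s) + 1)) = (4*exp(2*s)*sin(s)/cos(s)^2 + 4*exp(2*s)/cos(s)^2 + 8*exp(s)*sin(s)/cos(s)^2 + 3*exp(s) + 8*exp(s)/cos(s)^2 + 4*sin(s)/cos(s)^2 + 4/cos(s)^2)/(exp(2*s) + 2*exp(s) + 1)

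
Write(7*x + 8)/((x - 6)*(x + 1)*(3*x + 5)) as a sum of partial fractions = -33/(46*(3*x + 5)) - 1/(14*(x + 1)) + 50/(161*(x - 6))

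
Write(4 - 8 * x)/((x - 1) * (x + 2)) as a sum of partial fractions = -20/(3*(x + 2)) - 4/(3*(x - 1))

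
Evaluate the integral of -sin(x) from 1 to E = cos(E) - cos(1)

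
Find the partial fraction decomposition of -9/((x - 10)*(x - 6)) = 9/(4*(x - 6)) - 9/(4*(x - 10))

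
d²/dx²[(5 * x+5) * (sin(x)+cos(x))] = -5*x*sin(x) - 5*x*cos(x) - 15*sin(x) + 5*cos(x)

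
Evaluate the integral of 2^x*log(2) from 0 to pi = -1 + 2^pi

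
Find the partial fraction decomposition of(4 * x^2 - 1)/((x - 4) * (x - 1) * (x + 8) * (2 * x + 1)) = -17/(108*(x + 8)) - 1/(27*(x - 1)) + 7/(36*(x - 4))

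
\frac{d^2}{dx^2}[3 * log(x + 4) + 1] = -3/(x^2 + 8*x + 16)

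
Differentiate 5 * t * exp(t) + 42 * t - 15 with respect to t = 5*t*exp(t) + 5*exp(t) + 42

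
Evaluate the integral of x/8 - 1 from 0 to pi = -4 + (-2 + pi/4)^2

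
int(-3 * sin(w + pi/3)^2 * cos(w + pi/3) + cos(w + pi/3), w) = sin(w + pi/3)*cos(w + pi/3)^2 + C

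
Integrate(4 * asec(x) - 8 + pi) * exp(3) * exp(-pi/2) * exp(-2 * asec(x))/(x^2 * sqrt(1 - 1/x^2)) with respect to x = (-4*asec(x) - pi + 6)*exp(-2*asec(x) - pi/2 + 3)/2 + C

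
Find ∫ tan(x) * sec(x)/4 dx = sec(x)/4 + C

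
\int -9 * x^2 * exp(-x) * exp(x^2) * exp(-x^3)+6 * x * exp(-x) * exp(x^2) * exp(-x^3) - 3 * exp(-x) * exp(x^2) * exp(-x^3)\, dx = 3*exp(-x*(x^2 - x + 1)) + C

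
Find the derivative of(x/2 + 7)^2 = x/2 + 7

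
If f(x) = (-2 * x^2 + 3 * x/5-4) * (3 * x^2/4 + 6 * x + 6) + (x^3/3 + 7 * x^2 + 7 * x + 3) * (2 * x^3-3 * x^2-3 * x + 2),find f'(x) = 4*x^5 + 65*x^4 - 38*x^3 - 2813*x^2/20 - 274*x/5 - 77/5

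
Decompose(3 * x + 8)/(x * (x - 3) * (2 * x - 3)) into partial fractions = -50/(9*(2*x - 3)) + 17/(9*(x - 3)) + 8/(9*x)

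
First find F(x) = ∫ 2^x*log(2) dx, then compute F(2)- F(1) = 2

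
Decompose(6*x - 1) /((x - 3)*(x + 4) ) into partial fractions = 25/(7*(x + 4)) + 17/(7*(x - 3))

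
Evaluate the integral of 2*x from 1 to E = -1 + exp(2)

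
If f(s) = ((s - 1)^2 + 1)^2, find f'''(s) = 24*s - 24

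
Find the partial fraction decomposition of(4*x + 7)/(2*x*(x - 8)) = 39/(16*(x - 8)) - 7/(16*x)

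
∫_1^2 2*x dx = 3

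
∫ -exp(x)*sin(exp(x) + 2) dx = cos(exp(x) + 2) + C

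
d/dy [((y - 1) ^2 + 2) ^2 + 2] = 4*y^3 - 12*y^2 + 20*y - 12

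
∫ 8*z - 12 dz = 4*z^2 - 12*z + C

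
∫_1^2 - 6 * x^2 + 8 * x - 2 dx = -4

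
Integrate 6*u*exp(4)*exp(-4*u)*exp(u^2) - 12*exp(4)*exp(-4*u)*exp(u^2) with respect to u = 3*exp((u - 2)^2) + C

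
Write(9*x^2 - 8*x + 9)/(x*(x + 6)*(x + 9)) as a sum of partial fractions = 30/(x + 9) - 127/(6*(x + 6)) + 1/(6*x)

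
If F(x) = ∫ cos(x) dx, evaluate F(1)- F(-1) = 2*sin(1)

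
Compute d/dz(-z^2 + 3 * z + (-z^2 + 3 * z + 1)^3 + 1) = -6*z^5 + 45*z^4 - 96*z^3 + 27*z^2 + 46*z + 12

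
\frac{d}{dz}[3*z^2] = 6*z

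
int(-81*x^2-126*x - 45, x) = -27*x^3 - 63*x^2 - 45*x + C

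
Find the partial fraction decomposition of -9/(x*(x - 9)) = -1/(x - 9) + 1/x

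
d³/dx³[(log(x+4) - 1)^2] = (4*log(x + 4) - 10)/(x^3 + 12*x^2 + 48*x + 64)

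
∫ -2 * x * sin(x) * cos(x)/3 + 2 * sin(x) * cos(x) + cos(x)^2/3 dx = (x/3 - 1)*cos(x)^2 + C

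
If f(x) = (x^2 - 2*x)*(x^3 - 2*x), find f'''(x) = 60*x^2 - 48*x - 12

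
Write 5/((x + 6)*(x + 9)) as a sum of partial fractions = -5/(3*(x + 9)) + 5/(3*(x + 6))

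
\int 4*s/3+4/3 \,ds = 2*s^2/3 + 4*s/3 + C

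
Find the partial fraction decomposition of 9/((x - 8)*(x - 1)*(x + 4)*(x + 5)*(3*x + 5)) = 729/(16240*(3*x + 5)) + 3/(260*(x + 5)) - 3/(140*(x + 4)) - 3/(560*(x - 1)) + 3/(10556*(x - 8))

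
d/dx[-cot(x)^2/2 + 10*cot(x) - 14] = (-10 + cos(x)/sin(x))/sin(x)^2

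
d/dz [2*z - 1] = 2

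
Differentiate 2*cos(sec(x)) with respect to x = -2*sin(sec(x))*tan(x)*sec(x)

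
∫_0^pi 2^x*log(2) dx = -1 + 2^pi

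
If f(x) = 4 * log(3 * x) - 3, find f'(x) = 4/x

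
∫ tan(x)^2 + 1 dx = tan(x) + C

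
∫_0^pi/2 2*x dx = pi^2/4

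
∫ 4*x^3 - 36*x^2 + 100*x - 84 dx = x^4 - 12*x^3 + 50*x^2 - 84*x + C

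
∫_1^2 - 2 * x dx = -3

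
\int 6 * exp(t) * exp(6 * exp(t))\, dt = exp(6*exp(t)) + C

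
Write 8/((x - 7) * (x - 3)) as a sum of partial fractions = -2/(x - 3) + 2/(x - 7)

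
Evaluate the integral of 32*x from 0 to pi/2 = 4*pi^2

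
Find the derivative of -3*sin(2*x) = -6*cos(2*x)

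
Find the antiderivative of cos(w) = sin(w) + C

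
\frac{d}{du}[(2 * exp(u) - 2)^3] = 24*exp(3*u) - 48*exp(2*u) + 24*exp(u)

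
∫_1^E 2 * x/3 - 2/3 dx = (-1 + E)^2/3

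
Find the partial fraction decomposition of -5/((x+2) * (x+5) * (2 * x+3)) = -20/(7*(2*x + 3)) - 5/(21*(x + 5)) + 5/(3*(x + 2))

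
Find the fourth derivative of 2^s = 2^s*log(2)^4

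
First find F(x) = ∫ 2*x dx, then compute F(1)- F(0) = 1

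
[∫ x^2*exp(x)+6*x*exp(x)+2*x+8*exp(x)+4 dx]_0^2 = 8 + 16*exp(2)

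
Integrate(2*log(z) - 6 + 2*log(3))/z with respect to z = (log(3*z) - 3)^2 + C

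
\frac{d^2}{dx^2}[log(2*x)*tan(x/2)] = (x^2*log(x)*sin(x/2)/cos(x/2)^3 + x^2*log(2)*sin(x/2)/cos(x/2)^3 + 2*x/cos(x/2)^2 - 2*tan(x/2))/(2*x^2)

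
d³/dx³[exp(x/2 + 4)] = exp(x/2 + 4)/8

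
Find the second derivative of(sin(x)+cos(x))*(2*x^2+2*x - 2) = -2*sqrt(2)*x^2*sin(x + pi/4) - 10*x*sin(x) + 6*x*cos(x) + 2*sin(x) + 10*cos(x)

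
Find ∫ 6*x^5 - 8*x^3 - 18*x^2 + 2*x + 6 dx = x^6 - 2*x^4 - 6*x^3 + x^2 + 6*x + C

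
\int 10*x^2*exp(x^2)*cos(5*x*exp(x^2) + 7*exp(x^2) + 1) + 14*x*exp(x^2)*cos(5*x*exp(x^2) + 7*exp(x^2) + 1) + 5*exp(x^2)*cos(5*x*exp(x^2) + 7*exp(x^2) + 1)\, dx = sin((5*x + 7)*exp(x^2) + 1) + C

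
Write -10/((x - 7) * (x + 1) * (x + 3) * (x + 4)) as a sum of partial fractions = 10/(33*(x + 4)) - 1/(2*(x + 3)) + 5/(24*(x + 1)) - 1/(88*(x - 7))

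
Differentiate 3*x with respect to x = 3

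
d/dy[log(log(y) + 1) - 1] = 1/(y*log(y) + y)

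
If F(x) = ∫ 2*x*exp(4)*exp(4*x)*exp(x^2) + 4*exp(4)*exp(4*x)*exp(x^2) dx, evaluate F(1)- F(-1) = -E + exp(9)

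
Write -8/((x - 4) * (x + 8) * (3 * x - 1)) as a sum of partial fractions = 72/(275*(3*x - 1)) - 2/(75*(x + 8)) - 2/(33*(x - 4))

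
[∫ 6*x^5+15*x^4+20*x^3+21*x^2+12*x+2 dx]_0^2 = 324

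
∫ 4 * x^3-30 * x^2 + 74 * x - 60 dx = x^4 - 10*x^3 + 37*x^2 - 60*x + C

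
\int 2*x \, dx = x^2 + C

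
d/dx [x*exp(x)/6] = x*exp(x)/6 + exp(x)/6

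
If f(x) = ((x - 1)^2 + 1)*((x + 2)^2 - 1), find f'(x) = 4*x^3 + 6*x^2 - 6*x + 2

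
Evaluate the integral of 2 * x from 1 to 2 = 3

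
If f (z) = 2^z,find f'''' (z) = 2^z*log(2)^4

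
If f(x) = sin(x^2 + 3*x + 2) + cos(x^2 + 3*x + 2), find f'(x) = -2*x*sin(x^2 + 3*x + 2) + 2*x*cos(x^2 + 3*x + 2) - 3*sin(x^2 + 3*x + 2) + 3*cos(x^2 + 3*x + 2)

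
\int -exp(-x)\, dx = exp(-x) + C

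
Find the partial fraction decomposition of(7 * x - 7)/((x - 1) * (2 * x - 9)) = 7/(2*x - 9)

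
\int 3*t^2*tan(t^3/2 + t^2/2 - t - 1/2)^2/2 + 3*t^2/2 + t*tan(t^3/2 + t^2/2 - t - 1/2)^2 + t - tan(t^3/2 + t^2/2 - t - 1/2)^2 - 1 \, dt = tan(t^3/2 + t^2/2 - t - 1/2) + C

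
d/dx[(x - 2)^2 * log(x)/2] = (2*x^2*log(x) + x^2 - 4*x*log(x) - 4*x + 4)/(2*x)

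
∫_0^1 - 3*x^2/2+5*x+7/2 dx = 11/2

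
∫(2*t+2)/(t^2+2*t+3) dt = log((t + 1)^2 + 2) + C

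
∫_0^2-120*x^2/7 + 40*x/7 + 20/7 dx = -200/7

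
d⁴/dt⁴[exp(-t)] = exp(-t)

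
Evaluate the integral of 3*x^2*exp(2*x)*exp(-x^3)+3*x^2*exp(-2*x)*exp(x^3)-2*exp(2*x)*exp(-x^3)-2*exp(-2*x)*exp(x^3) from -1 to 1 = -2*E + 2*exp(-1)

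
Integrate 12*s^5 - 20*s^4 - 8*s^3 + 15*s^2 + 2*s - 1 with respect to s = 2*s^6 - 4*s^5 - 2*s^4 + 5*s^3 + s^2 - s + C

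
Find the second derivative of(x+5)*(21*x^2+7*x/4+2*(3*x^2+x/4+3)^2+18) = 360*x^3 + 1116*x^2 + 1731*x/4 + 2323/4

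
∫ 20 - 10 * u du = -5*u^2 + 20*u + C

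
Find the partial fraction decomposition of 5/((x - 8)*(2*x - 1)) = -2/(3*(2*x - 1)) + 1/(3*(x - 8))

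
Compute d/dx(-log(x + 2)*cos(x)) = (x*log(x + 2)*sin(x) + 2*log(x + 2)*sin(x) - cos(x))/(x + 2)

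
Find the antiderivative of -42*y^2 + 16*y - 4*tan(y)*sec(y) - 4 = -14*y^3 + 8*y^2 - 4*y - 4*sec(y) + C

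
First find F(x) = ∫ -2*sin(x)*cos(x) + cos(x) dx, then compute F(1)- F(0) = (1 - sin(1))*sin(1)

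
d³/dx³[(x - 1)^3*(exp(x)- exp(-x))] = (x^3*exp(2*x) + x^3 + 6*x^2*exp(2*x) - 12*x^2 + 3*x*exp(2*x) + 39*x - 4*exp(2*x) - 34)*exp(-x)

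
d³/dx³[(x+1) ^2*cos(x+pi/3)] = x^2*sin(x + pi/3) + 2*x*sin(x + pi/3) - 6*x*cos(x + pi/3) - 5*sin(x + pi/3) - 6*cos(x + pi/3)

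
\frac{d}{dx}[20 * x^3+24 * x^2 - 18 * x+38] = 60*x^2 + 48*x - 18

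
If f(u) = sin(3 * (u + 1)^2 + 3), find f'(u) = 6*(u + 1)*cos(3*u^2 + 6*u + 6)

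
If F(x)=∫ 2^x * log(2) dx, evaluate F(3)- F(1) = 6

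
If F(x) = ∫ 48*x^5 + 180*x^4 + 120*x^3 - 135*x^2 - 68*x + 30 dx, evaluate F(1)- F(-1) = 42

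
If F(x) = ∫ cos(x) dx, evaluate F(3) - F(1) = -sin(1) + sin(3)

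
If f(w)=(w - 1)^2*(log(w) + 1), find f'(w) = (2*w^2*log(w) + 3*w^2 - 2*w*log(w) - 4*w + 1)/w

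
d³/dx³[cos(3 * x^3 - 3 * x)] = 729*x^6*sin(3*x^3 - 3*x) - 729*x^4*sin(3*x^3 - 3*x) - 486*x^3*cos(3*x^3 - 3*x) + 243*x^2*sin(3*x^3 - 3*x) + 162*x*cos(3*x^3 - 3*x) - 45*sin(3*x^3 - 3*x)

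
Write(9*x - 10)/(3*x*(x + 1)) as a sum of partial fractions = 19/(3*(x + 1)) - 10/(3*x)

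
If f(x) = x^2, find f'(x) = 2*x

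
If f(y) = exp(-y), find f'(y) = -exp(-y)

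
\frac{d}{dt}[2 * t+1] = 2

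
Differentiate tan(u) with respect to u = cos(u)^(-2)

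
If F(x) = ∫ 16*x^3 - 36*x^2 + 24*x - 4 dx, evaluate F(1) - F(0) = 0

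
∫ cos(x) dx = sin(x) + C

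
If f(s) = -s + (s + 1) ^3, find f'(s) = 3*s^2 + 6*s + 2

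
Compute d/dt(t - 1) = 1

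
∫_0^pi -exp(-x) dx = -1 + exp(-pi)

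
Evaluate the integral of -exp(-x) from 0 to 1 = -1 + exp(-1)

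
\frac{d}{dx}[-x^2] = -2*x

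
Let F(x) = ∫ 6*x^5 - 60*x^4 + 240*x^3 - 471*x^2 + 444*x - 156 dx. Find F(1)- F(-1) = -650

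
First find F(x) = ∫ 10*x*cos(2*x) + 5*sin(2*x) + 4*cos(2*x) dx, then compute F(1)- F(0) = 7*sin(2)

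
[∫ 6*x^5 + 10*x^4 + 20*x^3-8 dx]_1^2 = 192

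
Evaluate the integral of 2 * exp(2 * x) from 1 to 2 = -exp(2) + exp(4)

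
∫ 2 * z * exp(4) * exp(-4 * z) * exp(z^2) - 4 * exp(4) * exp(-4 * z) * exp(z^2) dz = exp((z - 2)^2) + C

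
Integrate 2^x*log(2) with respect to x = 2^x + C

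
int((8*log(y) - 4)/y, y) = (2*log(y) - 1)^2 + C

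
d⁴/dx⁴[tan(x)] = 24*tan(x)^5 + 40*tan(x)^3 + 16*tan(x)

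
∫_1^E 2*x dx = -1 + exp(2)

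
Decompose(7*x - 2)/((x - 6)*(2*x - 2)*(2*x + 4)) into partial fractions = -1/(6*(x + 2)) - 1/(12*(x - 1)) + 1/(4*(x - 6))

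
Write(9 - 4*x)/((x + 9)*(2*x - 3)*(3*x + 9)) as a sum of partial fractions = 4/(189*(2*x - 3)) + 5/(42*(x + 9)) - 7/(54*(x + 3))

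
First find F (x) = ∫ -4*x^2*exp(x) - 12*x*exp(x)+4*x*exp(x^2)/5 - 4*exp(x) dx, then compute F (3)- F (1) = -48*exp(3) + 38*E/5 + 2*exp(9)/5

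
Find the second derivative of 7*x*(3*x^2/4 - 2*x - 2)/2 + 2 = 63*x/4 - 14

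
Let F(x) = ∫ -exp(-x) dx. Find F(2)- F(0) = -1 + exp(-2)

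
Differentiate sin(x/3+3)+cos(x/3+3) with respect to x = sqrt(2)*cos(x/3 + pi/4 + 3)/3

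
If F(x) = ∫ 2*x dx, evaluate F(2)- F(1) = 3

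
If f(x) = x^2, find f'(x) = 2*x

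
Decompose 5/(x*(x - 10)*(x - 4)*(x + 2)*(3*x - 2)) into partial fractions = 81/(896*(3*x - 2)) + 5/(1152*(x + 2)) - 1/(288*(x - 4)) + 1/(4032*(x - 10)) - 1/(32*x)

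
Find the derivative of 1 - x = -1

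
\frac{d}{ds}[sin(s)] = cos(s)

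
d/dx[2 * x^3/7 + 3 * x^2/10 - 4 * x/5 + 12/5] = 6*x^2/7 + 3*x/5 - 4/5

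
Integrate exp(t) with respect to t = exp(t) + C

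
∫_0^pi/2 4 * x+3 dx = -1 + (1 + pi/2)*(1 + pi)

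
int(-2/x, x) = -2*log(x) + C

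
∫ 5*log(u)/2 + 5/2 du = 5*u*log(u)/2 + C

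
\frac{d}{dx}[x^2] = 2*x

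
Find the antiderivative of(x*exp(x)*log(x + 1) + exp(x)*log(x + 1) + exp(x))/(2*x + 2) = exp(x)*log(x + 1)/2 + C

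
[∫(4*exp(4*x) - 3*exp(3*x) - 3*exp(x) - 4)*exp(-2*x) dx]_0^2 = -3*exp(2) + 3*exp(-2) + 2*(-exp(-2) + exp(2))^2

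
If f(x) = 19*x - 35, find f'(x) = 19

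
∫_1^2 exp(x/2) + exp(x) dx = -(1 + exp(1/2))^2 + (1 + E)^2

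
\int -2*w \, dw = -w^2 + C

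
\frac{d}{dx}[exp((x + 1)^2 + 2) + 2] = 2*x*exp(x^2 + 2*x + 3) + 2*exp(x^2 + 2*x + 3)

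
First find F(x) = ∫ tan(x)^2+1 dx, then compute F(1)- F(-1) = 2*tan(1)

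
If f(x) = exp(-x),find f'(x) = -exp(-x)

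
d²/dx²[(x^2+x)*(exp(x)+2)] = x^2*exp(x) + 5*x*exp(x) + 4*exp(x) + 4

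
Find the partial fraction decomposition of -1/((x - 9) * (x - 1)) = 1/(8*(x - 1)) - 1/(8*(x - 9))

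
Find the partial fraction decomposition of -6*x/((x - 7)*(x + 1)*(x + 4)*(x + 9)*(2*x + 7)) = 16/(55*(2*x + 7)) + 27/(3520*(x + 9)) - 8/(55*(x + 4)) - 1/(160*(x + 1)) - 1/(704*(x - 7))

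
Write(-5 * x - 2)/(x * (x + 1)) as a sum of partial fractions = -3/(x + 1) - 2/x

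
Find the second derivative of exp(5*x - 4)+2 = 25*exp(5*x - 4)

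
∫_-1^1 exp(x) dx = E - exp(-1)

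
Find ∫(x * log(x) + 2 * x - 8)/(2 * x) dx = (x - 8)*(log(x) + 1)/2 + C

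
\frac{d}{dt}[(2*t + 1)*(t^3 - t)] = 8*t^3 + 3*t^2 - 4*t - 1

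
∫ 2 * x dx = x^2 + C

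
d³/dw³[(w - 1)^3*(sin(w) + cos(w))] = w^3*sin(w) - w^3*cos(w) - 12*w^2*sin(w) - 6*w^2*cos(w) + 3*w*sin(w) + 33*w*cos(w) + 14*sin(w) - 20*cos(w)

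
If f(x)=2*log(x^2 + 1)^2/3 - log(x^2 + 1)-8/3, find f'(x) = (8*x*log(x^2 + 1) - 6*x)/(3*x^2 + 3)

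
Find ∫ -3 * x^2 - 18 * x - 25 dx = -x^3 - 9*x^2 - 25*x + C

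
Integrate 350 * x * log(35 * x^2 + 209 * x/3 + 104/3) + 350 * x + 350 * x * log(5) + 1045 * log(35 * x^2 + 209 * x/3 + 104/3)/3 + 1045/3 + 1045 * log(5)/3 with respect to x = 5*(105*x^2 + 209*x + 104)*log(175*x^2 + 1045*x/3 + 520/3)/3 + C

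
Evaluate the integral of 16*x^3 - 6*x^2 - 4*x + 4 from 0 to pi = (2*pi + 2*pi^2)*(-3*pi + 2 + 2*pi^2)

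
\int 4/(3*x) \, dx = 4*log(x)/3 + C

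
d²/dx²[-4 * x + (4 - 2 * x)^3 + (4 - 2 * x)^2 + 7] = 104 - 48*x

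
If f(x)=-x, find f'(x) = -1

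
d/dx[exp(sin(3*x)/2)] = 3*exp(sin(3*x)/2)*cos(3*x)/2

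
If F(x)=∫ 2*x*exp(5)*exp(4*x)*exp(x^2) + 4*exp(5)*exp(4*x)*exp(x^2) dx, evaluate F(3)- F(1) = -exp(10) + exp(26)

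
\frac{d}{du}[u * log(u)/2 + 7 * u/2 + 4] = log(u)/2 + 4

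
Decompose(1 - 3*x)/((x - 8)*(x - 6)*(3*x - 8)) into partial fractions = -63/(160*(3*x - 8)) + 17/(20*(x - 6)) - 23/(32*(x - 8))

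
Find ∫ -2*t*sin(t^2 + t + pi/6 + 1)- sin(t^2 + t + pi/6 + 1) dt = cos(t^2 + t + pi/6 + 1) + C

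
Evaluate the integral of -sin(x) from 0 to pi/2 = -1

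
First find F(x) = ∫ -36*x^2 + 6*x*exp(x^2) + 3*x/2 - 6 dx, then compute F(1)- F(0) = -81/4 + 3*E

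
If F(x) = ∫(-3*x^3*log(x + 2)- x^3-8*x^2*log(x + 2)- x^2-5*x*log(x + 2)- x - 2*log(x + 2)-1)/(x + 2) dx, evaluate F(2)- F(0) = -29*log(2)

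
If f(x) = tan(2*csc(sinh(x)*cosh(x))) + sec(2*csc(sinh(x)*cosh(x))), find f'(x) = -2*(-2*sin(1/sin(sinh(x)*cosh(x)))^2*tan(2/sin(sinh(x)*cosh(x))) + tan(2/sin(sinh(x)*cosh(x))) + 1)*cos(sinh(x)*cosh(x))*cosh(2*x)/((2*sin(1/sin(sinh(x)*cosh(x)))^2 - 1)^2*sin(sinh(x)*cosh(x))^2)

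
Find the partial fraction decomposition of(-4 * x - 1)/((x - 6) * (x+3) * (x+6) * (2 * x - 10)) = -23/(792*(x + 6)) + 11/(432*(x + 3)) + 21/(176*(x - 5)) - 25/(216*(x - 6))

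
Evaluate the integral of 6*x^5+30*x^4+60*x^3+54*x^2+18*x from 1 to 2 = 627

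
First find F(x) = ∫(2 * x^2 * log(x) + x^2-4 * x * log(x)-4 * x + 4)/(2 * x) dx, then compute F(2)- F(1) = 0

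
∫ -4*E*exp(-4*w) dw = exp(1 - 4*w) + C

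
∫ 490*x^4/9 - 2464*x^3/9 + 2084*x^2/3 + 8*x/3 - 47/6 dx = 98*x^5/9 - 616*x^4/9 + 2084*x^3/9 + 4*x^2/3 - 47*x/6 + C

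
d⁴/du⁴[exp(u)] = exp(u)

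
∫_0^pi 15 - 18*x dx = -(1 - 3*pi)^2 + 1 + 9*pi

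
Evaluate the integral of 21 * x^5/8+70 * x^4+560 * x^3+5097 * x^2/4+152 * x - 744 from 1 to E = -4067/16 + 5*exp(3)/4 + 40*E + 20*exp(2) + 7*(-7 + exp(3)/4 + 8*E + 4*exp(2))^2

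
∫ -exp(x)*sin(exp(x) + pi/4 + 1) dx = cos(exp(x) + pi/4 + 1) + C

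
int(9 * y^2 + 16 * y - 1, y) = 3*y^3 + 8*y^2 - y + C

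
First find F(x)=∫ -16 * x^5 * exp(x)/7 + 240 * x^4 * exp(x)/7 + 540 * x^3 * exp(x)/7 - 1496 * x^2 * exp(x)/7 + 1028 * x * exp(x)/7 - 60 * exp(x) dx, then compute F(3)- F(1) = 132*E/7 + 1044*exp(3)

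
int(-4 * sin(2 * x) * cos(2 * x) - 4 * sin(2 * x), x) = 4*cos(x)^4 + C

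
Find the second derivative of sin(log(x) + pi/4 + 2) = -sqrt(2)*cos(log(x) + 2)/x^2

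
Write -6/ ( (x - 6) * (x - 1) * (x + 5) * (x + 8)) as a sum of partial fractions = 1/(63*(x + 8)) - 1/(33*(x + 5)) + 1/(45*(x - 1)) - 3/(385*(x - 6))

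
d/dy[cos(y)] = -sin(y)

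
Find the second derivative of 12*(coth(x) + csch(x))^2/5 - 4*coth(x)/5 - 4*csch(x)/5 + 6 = (-5*sinh(x) - 4*sinh(2*x) - sinh(3*x) + 138*cosh(x) + 48*cosh(2*x) + 6*cosh(3*x) + 96)/(5*sinh(x)^4)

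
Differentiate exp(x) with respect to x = exp(x)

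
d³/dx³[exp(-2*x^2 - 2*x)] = (-64*x^3 - 96*x^2 + 16)*exp(-2*x^2 - 2*x)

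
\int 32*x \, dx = 16*x^2 + C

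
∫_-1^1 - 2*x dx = 0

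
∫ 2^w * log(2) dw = 2^w + C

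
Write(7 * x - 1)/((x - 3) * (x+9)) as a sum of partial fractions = 16/(3*(x + 9)) + 5/(3*(x - 3))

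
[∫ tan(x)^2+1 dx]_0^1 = tan(1)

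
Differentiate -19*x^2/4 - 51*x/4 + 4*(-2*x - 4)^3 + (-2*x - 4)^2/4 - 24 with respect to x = -96*x^2 - 783*x/2 - 1571/4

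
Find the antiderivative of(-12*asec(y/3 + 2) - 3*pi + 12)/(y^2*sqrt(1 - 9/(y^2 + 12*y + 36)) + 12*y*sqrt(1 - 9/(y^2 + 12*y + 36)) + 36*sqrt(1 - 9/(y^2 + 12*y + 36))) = -(4*asec(y/3 + 2) + pi)^2/8 + 4*asec(y/3 + 2) + C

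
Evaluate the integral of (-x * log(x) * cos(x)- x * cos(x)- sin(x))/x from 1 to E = -2*sin(E) + sin(1)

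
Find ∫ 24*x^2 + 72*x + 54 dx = 8*x^3 + 36*x^2 + 54*x + C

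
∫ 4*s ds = 2*s^2 + C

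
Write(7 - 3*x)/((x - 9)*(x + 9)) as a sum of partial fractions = -17/(9*(x + 9)) - 10/(9*(x - 9))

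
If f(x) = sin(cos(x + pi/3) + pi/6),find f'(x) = -sin(x + pi/3)*cos(cos(x + pi/3) + pi/6)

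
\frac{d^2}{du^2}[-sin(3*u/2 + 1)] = 9*sin(3*u/2 + 1)/4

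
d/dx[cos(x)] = -sin(x)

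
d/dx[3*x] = 3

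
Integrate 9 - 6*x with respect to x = -3*x^2 + 9*x + C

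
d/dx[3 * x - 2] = 3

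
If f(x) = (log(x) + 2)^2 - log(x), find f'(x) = (2*log(x) + 3)/x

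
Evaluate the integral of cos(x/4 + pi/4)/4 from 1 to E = -sin((1 + pi)/4) + sin((E + pi)/4)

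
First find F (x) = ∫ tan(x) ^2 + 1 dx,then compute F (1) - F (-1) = 2*tan(1)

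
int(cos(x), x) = sin(x) + C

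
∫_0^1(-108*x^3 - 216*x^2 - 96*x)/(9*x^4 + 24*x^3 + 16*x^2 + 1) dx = -3*log(50)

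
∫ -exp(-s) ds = exp(-s) + C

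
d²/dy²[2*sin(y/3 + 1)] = -2*sin(y/3 + 1)/9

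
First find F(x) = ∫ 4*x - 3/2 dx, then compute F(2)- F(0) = 5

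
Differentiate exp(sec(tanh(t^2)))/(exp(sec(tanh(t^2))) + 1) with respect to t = 2*t*exp(1/cos(tanh(t^2)))*sin(tanh(t^2))/((exp(1/cos(tanh(t^2))) + 1)^2*cos(tanh(t^2))^2*cosh(t^2)^2)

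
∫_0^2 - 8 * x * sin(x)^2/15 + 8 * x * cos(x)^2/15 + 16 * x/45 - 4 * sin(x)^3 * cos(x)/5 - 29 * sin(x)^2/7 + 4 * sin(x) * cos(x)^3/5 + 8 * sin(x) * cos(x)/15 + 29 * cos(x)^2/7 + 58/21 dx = 547*sin(4)/210 - cos(8)/20 + 7919/1260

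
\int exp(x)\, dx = exp(x) + C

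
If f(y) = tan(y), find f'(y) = cos(y)^(-2)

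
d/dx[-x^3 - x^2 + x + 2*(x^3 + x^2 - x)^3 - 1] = 18*x^8 + 48*x^7 - 60*x^5 + 24*x^3 - 9*x^2 - 2*x + 1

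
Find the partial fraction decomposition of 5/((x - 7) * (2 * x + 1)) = -2/(3*(2*x + 1)) + 1/(3*(x - 7))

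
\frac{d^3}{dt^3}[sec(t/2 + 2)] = 3*tan(t/2 + 2)^3*sec(t/2 + 2)/4 + 5*tan(t/2 + 2)*sec(t/2 + 2)/8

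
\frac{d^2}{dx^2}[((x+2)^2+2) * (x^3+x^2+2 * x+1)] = 20*x^3 + 60*x^2 + 72*x + 30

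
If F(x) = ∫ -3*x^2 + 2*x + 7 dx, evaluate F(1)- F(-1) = 12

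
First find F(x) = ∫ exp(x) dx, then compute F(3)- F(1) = -E + exp(3)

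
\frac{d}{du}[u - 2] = 1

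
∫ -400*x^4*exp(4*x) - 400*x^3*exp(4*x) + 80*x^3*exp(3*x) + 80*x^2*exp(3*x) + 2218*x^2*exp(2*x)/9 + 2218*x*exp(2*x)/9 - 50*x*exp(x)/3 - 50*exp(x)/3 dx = x*(-900*x^3*exp(3*x) + 240*x^2*exp(2*x) + 1109*x*exp(x) - 150)*exp(x)/9 + C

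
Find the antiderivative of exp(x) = exp(x) + C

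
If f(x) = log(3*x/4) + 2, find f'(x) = 1/x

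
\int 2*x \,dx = x^2 + C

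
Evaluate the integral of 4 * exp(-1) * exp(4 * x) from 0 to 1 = -exp(-1) + exp(3)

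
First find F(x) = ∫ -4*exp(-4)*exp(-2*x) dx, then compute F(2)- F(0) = -2*exp(-4) + 2*exp(-8)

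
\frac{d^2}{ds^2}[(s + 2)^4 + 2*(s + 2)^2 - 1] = 12*s^2 + 48*s + 52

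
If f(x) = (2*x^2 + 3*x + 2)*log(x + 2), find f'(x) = (4*x^2*log(x + 2) + 2*x^2 + 11*x*log(x + 2) + 3*x + 6*log(x + 2) + 2)/(x + 2)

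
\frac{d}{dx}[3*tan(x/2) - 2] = 3/(2*cos(x/2)^2)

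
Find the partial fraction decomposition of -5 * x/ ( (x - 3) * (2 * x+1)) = -5/(7*(2*x + 1)) - 15/(7*(x - 3))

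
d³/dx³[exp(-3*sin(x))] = 3*(-9*sin(x) - 9*cos(x)^2 + 1)*exp(-3*sin(x))*cos(x)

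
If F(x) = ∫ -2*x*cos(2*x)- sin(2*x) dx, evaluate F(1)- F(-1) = 0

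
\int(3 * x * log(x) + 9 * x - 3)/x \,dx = 3*(x - 1)*(log(x) + 2) + C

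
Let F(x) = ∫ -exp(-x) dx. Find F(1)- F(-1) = -E + exp(-1)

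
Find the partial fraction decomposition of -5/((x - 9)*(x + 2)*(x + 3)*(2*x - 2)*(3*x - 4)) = 81/(1196*(3*x - 4)) - 5/(1248*(x + 3)) + 1/(132*(x + 2)) - 5/(192*(x - 1)) - 5/(48576*(x - 9))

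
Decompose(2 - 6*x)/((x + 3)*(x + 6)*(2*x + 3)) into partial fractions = 44/(27*(2*x + 3)) + 38/(27*(x + 6)) - 20/(9*(x + 3))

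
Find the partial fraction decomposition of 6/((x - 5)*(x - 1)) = -3/(2*(x - 1)) + 3/(2*(x - 5))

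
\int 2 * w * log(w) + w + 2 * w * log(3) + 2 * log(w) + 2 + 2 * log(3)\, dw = ((w + 1)^2 - 1)*log(3*w) + C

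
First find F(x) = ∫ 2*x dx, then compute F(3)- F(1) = 8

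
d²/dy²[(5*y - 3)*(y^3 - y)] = 60*y^2 - 18*y - 10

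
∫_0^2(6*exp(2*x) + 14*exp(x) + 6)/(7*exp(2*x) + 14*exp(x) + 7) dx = 2*exp(2)/(7*(1 + exp(2))) + 11/7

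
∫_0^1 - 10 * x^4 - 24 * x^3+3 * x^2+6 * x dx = -4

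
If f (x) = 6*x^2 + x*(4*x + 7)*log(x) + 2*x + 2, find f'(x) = 8*x*log(x) + 16*x + 7*log(x) + 9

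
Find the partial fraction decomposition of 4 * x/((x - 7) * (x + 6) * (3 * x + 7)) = 3/(11*(3*x + 7)) - 24/(143*(x + 6)) + 1/(13*(x - 7))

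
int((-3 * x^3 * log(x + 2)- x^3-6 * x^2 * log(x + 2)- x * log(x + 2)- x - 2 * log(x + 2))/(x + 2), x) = -x*(x^2 + 1)*log(x + 2) + C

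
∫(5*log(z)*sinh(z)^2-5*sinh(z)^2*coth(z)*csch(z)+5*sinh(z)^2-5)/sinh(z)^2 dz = 5*z*log(z) + 5/tanh(z) + 5/sinh(z) + C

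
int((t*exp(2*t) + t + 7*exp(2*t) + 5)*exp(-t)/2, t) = (t + 6)*sinh(t) + C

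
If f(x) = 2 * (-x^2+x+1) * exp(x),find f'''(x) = -2*x^2*exp(x) - 10*x*exp(x) - 4*exp(x)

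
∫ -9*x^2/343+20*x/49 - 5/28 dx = -3*x^3/343 + 10*x^2/49 - 5*x/28 + C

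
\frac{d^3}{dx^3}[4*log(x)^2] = (16*log(x) - 24)/x^3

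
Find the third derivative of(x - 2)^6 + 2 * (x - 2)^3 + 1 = 120*x^3 - 720*x^2 + 1440*x - 948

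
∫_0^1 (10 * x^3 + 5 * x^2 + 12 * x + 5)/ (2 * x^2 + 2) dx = log(2)/2 + 5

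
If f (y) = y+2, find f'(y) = 1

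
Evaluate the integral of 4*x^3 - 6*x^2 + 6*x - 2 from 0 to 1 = 0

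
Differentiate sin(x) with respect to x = cos(x)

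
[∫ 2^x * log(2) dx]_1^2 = 2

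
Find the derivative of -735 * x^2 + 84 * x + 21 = 84 - 1470*x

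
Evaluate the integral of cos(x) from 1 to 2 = -sin(1) + sin(2)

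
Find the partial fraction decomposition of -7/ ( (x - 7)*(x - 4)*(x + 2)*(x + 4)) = 7/(176*(x + 4)) - 7/(108*(x + 2)) + 7/(144*(x - 4)) - 7/(297*(x - 7))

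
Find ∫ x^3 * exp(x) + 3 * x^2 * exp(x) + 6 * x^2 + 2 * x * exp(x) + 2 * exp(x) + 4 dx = x*(x^2 + 2)*(exp(x) + 2) + C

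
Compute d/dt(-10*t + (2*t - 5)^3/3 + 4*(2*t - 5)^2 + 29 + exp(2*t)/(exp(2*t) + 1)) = (8*t^2*exp(4*t) + 16*t^2*exp(2*t) + 8*t^2 - 8*t*exp(4*t) - 16*t*exp(2*t) - 8*t - 40*exp(4*t) - 78*exp(2*t) - 40)/(exp(4*t) + 2*exp(2*t) + 1)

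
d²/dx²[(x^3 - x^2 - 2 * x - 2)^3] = 72*x^7 - 168*x^6 - 126*x^5 + 150*x^4 + 360*x^3 + 72*x^2 - 120*x - 72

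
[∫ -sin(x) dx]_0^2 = -1 + cos(2)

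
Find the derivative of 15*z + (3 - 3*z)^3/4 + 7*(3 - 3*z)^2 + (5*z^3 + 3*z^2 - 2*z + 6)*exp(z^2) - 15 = 10*z^4*exp(z^2) + 6*z^3*exp(z^2) + 11*z^2*exp(z^2) - 81*z^2/4 + 18*z*exp(z^2) + 333*z/2 - 2*exp(z^2) - 525/4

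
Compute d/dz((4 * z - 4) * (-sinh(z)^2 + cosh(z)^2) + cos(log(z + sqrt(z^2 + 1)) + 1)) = (4*z^2 + 4*z*sqrt(z^2 + 1) - z*sin(log(z + sqrt(z^2 + 1)) + 1) - sqrt(z^2 + 1)*sin(log(z + sqrt(z^2 + 1)) + 1) + 4)/(z^2 + z*sqrt(z^2 + 1) + 1)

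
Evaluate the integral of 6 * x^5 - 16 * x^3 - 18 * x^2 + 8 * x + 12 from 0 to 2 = -8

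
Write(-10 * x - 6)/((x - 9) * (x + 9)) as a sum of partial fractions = -14/(3*(x + 9)) - 16/(3*(x - 9))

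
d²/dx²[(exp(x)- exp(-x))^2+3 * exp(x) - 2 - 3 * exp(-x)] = (4*exp(4*x) + 3*exp(3*x) - 3*exp(x) + 4)*exp(-2*x)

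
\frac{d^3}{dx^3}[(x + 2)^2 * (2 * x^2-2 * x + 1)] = 48*x + 36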